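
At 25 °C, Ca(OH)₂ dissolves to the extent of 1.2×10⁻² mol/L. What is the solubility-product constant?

Ksp = 6.9×10⁻⁶

Ca(OH)₂(s) ⇌ Ca²⁺(aq) + 2 OH⁻(aq)
Let s be the molar solubility. Then [Ca²⁺] = s and [OH⁻] = 2s.
Ksp = [Ca²⁺][OH⁻]^2 = s · (2s)^2 = 4s^3
Ksp = 4 × (1.2×10⁻²)^3 = 6.9×10⁻⁶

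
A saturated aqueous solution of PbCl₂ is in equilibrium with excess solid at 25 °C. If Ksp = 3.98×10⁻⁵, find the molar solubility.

2.15×10⁻² M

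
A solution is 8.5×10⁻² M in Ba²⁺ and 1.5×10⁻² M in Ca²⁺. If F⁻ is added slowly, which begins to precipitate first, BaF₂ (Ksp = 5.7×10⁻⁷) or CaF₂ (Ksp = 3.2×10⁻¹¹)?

CaF₂

Each salt precipitates once Q = Ksp for that salt.
For BaF₂: [F⁻] = (Ksp/[Ba²⁺])^(1/2) = 2.6×10⁻³ M
For CaF₂: [F⁻] = (Ksp/[Ca²⁺])^(1/2) = 4.6×10⁻⁵ M
Since CaF₂ needs less F⁻ to reach saturation, it precipitates first.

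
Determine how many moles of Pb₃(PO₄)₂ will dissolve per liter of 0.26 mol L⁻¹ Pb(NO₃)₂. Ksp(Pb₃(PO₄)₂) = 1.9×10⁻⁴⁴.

Pb₃(PO₄)₂(s) ⇌ 3 Pb²⁺(aq) + 2 PO₄³⁻(aq)
The solution already contains Pb²⁺ at 0.26 mol L⁻¹. Let s be the molar solubility of Pb₃(PO₄)₂.
[Pb²⁺] ≈ 0.26 mol L⁻¹ (common ion dominates); [PO₄³⁻] = 2s.
Ksp = [Pb²⁺]^3[PO₄³⁻]^2 = (0.26)^3(2s)^2
(2s)^2 = 1.9×10⁻⁴⁴ / (0.26)^3 = 1.1×10⁻⁴²
s = 5.2×10⁻²² mol L⁻¹

5.2×10⁻²² M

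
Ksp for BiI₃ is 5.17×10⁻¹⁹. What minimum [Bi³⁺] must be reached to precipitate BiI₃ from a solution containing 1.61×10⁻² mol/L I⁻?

1.24×10⁻¹³ M

Precipitation of each salt begins when its ion product equals Ksp.
BiI₃(s) ⇌ Bi³⁺(aq) + 3 I⁻(aq)
Ksp = [Bi³⁺][I⁻]^3 = [Bi³⁺](1.61×10⁻²)^3
[Bi³⁺] = 5.17×10⁻¹⁹ / (1.61×10⁻²)^3 = 1.24×10⁻¹³
[Bi³⁺] = 1.24×10⁻¹³ mol/L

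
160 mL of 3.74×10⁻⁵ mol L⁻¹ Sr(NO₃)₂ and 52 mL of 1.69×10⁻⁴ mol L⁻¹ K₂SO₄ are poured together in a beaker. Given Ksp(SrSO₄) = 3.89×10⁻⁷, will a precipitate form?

Total volume after mixing = 160 + 52 = 212 mL.
[Sr²⁺] = (3.74×10⁻⁵)(160)/212 = 2.82×10⁻⁵ mol L⁻¹
[SO₄²⁻] = (1.69×10⁻⁴)(52)/212 = 4.15×10⁻⁵ mol L⁻¹
Q = [Sr²⁺][SO₄²⁻] = 1.17×10⁻⁹
Since Q (1.17×10⁻⁹) is less than Ksp (3.89×10⁻⁷), no SrSO₄ precipitates.

No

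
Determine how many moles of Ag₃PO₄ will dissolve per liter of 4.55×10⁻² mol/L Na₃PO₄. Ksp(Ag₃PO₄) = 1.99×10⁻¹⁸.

Ag₃PO₄(s) ⇌ 3 Ag⁺(aq) + PO₄³⁻(aq)
With PO₄³⁻ already at 4.55×10⁻² mol/L and s small, take [PO₄³⁻] ≈ 4.55×10⁻² mol/L and [Ag⁺] = 3s.
Ksp = [Ag⁺]^3[PO₄³⁻] = (3s)^3(4.55×10⁻²)
(3s)^3 = 1.99×10⁻¹⁸ / (4.55×10⁻²) = 4.37×10⁻¹⁷
s = 1.17×10⁻⁶ mol/L

1.17×10⁻⁶ M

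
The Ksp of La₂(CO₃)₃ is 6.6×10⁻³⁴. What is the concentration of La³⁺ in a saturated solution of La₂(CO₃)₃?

1.8×10⁻⁷ M

La₂(CO₃)₃(s) ⇌ 2 La³⁺(aq) + 3 CO₃²⁻(aq)
Call the molar solubility s, so that [La³⁺] = 2s and [CO₃²⁻] = 3s.
Ksp = [La³⁺]^2[CO₃²⁻]^3 = (2s)^2 · (3s)^3 = 108s^5 = 6.6×10⁻³⁴
s = 9.1×10⁻⁸ M
[La³⁺] = 2s = 1.8×10⁻⁷ M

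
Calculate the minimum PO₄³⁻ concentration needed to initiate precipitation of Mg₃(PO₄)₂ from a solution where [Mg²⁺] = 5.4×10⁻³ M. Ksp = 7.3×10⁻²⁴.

6.8×10⁻⁹ M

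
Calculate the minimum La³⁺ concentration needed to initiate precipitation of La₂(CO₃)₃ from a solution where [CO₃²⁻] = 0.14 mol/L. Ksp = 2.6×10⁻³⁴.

Each salt precipitates once Q = Ksp for that salt.
La₂(CO₃)₃(s) ⇌ 2 La³⁺(aq) + 3 CO₃²⁻(aq)
Ksp = [La³⁺]^2[CO₃²⁻]^3 = [La³⁺]^2(0.14)^3
[La³⁺]^2 = 2.6×10⁻³⁴ / (0.14)^3 = 9.5×10⁻³²
[La³⁺] = 3.1×10⁻¹⁶ mol/L

3.1×10⁻¹⁶ M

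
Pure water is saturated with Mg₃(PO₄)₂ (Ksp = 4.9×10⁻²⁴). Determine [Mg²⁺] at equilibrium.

2.6×10⁻⁵ M

Mg₃(PO₄)₂(s) ⇌ 3 Mg²⁺(aq) + 2 PO₄³⁻(aq)
If s mol/L of Mg₃(PO₄)₂ dissolves, [Mg²⁺] = 3s and [PO₄³⁻] = 2s.
Ksp = [Mg²⁺]^3[PO₄³⁻]^2 = (3s)^3 · (2s)^2 = 108s^5 = 4.9×10⁻²⁴
s = 8.5×10⁻⁶ mol L⁻¹
[Mg²⁺] = 3s = 2.6×10⁻⁵ mol L⁻¹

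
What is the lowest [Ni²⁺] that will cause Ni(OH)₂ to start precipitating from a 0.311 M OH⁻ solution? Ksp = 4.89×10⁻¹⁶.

5.06×10⁻¹⁵ M

The threshold for precipitation is Q = Ksp.
Ni(OH)₂(s) ⇌ Ni²⁺(aq) + 2 OH⁻(aq)
Ksp = [Ni²⁺][OH⁻]^2 = [Ni²⁺](0.311)^2
[Ni²⁺] = 4.89×10⁻¹⁶ / (0.311)^2 = 5.06×10⁻¹⁵
[Ni²⁺] = 5.06×10⁻¹⁵ M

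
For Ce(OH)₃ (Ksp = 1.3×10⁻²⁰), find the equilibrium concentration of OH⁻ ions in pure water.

1.4×10⁻⁵ M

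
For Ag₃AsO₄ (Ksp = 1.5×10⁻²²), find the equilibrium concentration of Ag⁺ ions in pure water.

Ag₃AsO₄(s) ⇌ 3 Ag⁺(aq) + AsO₄³⁻(aq)
Call the molar solubility s, so that [Ag⁺] = 3s and [AsO₄³⁻] = s.
Ksp = [Ag⁺]^3[AsO₄³⁻] = (3s)^3 · s = 27s^4 = 1.5×10⁻²²
s = 1.5×10⁻⁶ mol/L
[Ag⁺] = 3s = 4.6×10⁻⁶ mol/L

4.6×10⁻⁶ M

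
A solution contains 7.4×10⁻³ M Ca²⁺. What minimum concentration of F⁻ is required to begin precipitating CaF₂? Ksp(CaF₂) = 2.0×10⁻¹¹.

The threshold for precipitation is Q = Ksp.
CaF₂(s) ⇌ Ca²⁺(aq) + 2 F⁻(aq)
Ksp = [Ca²⁺][F⁻]^2 = [F⁻]^2(7.4×10⁻³)
[F⁻]^2 = 2.0×10⁻¹¹ / (7.4×10⁻³) = 2.7×10⁻⁹
[F⁻] = 5.2×10⁻⁵ M

5.2×10⁻⁵ M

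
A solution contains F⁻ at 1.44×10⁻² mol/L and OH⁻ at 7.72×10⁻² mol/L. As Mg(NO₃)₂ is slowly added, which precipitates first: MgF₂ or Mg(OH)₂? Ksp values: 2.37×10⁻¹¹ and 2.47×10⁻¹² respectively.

Mg(OH)₂

A salt starts to precipitate once the ion product Q reaches its Ksp.
For MgF₂: [Mg²⁺] = (Ksp/[F⁻]^2) = 1.14×10⁻⁷ mol/L
For Mg(OH)₂: [Mg²⁺] = (Ksp/[OH⁻]^2) = 4.14×10⁻¹⁰ mol/L
Mg(OH)₂ requires the lower [Mg²⁺], so it precipitates first.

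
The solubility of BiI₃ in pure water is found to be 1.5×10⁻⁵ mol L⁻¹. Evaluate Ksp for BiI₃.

BiI₃(s) ⇌ Bi³⁺(aq) + 3 I⁻(aq)
For each mole of BiI₃ that dissolves per liter, [Bi³⁺] = s and [I⁻] = 3s; let s denote this solubility.
Ksp = [Bi³⁺][I⁻]^3 = s · (3s)^3 = 27s^4
Ksp = 27 × (1.5×10⁻⁵)^4 = 1.4×10⁻¹⁸

Ksp = 1.4×10⁻¹⁸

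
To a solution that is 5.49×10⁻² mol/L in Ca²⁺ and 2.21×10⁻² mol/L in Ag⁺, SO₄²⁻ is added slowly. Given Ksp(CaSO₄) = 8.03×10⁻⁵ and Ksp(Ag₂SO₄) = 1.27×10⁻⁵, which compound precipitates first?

CaSO₄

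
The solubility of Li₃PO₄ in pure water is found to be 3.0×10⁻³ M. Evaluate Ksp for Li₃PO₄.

Li₃PO₄(s) ⇌ 3 Li⁺(aq) + PO₄³⁻(aq)
Call the molar solubility s, so that [Li⁺] = 3s and [PO₄³⁻] = s.
Ksp = [Li⁺]^3[PO₄³⁻] = (3s)^3 · s = 27s^4
Ksp = 27 × (3.0×10⁻³)^4 = 2.2×10⁻⁹

Ksp = 2.2×10⁻⁹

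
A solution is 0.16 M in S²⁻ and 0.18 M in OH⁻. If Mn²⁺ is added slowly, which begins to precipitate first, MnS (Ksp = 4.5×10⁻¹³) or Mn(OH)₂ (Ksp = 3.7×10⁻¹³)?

MnS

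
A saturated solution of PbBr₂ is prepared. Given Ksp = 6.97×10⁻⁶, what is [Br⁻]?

2.41×10⁻² M

PbBr₂(s) ⇌ Pb²⁺(aq) + 2 Br⁻(aq)
For each mole of PbBr₂ that dissolves per liter, [Pb²⁺] = s and [Br⁻] = 2s; let s denote this solubility.
Ksp = [Pb²⁺][Br⁻]^2 = s · (2s)^2 = 4s^3 = 6.97×10⁻⁶
s = 1.20×10⁻² M
[Br⁻] = 2s = 2.41×10⁻² M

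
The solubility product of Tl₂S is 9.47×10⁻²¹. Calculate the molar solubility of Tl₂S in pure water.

Tl₂S(s) ⇌ 2 Tl⁺(aq) + S²⁻(aq)
For each mole of Tl₂S that dissolves per liter, [Tl⁺] = 2s and [S²⁻] = s; let s denote this solubility.
Ksp = [Tl⁺]^2[S²⁻] = (2s)^2 · s = 4s^3
4s^3 = 9.47×10⁻²¹  ⇒  s^3 = 2.37×10⁻²¹
s = 1.33×10⁻⁷ mol/L

1.33×10⁻⁷ M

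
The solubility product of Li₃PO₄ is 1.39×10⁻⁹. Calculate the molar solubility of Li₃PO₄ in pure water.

2.68×10⁻³ M

Li₃PO₄(s) ⇌ 3 Li⁺(aq) + PO₄³⁻(aq)
For each mole of Li₃PO₄ that dissolves per liter, [Li⁺] = 3s and [PO₄³⁻] = s; let s denote this solubility.
Ksp = [Li⁺]^3[PO₄³⁻] = (3s)^3 · s = 27s^4
27s^4 = 1.39×10⁻⁹  ⇒  s^4 = 5.15×10⁻¹¹
Taking the 4th root, s = 2.68×10⁻³ mol L⁻¹.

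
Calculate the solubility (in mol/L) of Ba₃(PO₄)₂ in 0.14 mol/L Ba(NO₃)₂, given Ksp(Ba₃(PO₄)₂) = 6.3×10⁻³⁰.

Ba₃(PO₄)₂(s) ⇌ 3 Ba²⁺(aq) + 2 PO₄³⁻(aq)
With Ba²⁺ already at 0.14 mol/L and s small, take [Ba²⁺] ≈ 0.14 mol/L and [PO₄³⁻] = 2s.
Ksp = [Ba²⁺]^3[PO₄³⁻]^2 = (0.14)^3(2s)^2
(2s)^2 = 6.3×10⁻³⁰ / (0.14)^3 = 2.3×10⁻²⁷
s = 2.4×10⁻¹⁴ mol/L

2.4×10⁻¹⁴ M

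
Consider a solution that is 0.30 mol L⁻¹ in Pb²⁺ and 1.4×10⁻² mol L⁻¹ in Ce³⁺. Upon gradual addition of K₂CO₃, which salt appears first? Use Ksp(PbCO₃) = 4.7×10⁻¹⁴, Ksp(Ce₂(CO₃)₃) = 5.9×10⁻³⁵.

PbCO₃

The threshold for precipitation is Q = Ksp.
For PbCO₃: [CO₃²⁻] = (Ksp/[Pb²⁺]) = 1.6×10⁻¹³ mol L⁻¹
For Ce₂(CO₃)₃: [CO₃²⁻] = (Ksp/[Ce³⁺]^2)^(1/3) = 6.7×10⁻¹¹ mol L⁻¹
The smaller threshold [CO₃²⁻] is reached first, so PbCO₃ precipitates first.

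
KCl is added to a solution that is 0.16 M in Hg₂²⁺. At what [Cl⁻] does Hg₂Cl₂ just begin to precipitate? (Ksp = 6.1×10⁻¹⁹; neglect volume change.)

2.0×10⁻⁹ M

Precipitation begins when Q = Ksp.
Hg₂Cl₂(s) ⇌ Hg₂²⁺(aq) + 2 Cl⁻(aq)
Ksp = [Hg₂²⁺][Cl⁻]^2 = [Cl⁻]^2(0.16)
[Cl⁻]^2 = 6.1×10⁻¹⁹ / (0.16) = 3.8×10⁻¹⁸
[Cl⁻] = 2.0×10⁻⁹ M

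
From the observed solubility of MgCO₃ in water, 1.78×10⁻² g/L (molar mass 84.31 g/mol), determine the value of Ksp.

Ksp = 4.46×10⁻⁸

Molar solubility s = (1.78×10⁻² g/L) / (84.31 g/mol) = 2.1113×10⁻⁴ mol/L
MgCO₃(s) ⇌ Mg²⁺(aq) + CO₃²⁻(aq)
Call the molar solubility s, so that [Mg²⁺] = s and [CO₃²⁻] = s.
Ksp = [Mg²⁺][CO₃²⁻] = s · s = s^2
Ksp = (2.1113×10⁻⁴)^2 = 4.46×10⁻⁸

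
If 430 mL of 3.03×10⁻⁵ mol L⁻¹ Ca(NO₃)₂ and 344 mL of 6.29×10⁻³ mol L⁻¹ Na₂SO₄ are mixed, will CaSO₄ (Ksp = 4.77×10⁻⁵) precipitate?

No

Total volume after mixing = 430 + 344 = 774 mL.
[Ca²⁺] = (3.03×10⁻⁵)(430)/774 = 1.68×10⁻⁵ mol L⁻¹
[SO₄²⁻] = (6.29×10⁻³)(344)/774 = 2.80×10⁻³ mol L⁻¹
Q = [Ca²⁺][SO₄²⁻] = 4.71×10⁻⁸
Q < Ksp (4.71×10⁻⁸ vs 4.77×10⁻⁵); the solution remains unsaturated and no precipitate forms.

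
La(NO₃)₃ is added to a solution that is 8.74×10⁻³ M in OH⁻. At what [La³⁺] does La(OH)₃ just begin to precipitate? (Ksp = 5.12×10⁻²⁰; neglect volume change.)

7.67×10⁻¹⁴ M

A salt starts to precipitate once the ion product Q reaches its Ksp.
La(OH)₃(s) ⇌ La³⁺(aq) + 3 OH⁻(aq)
Ksp = [La³⁺][OH⁻]^3 = [La³⁺](8.74×10⁻³)^3
[La³⁺] = 5.12×10⁻²⁰ / (8.74×10⁻³)^3 = 7.67×10⁻¹⁴
[La³⁺] = 7.67×10⁻¹⁴ M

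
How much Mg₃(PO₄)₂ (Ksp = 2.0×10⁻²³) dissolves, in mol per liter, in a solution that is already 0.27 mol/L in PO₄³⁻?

Mg₃(PO₄)₂(s) ⇌ 3 Mg²⁺(aq) + 2 PO₄³⁻(aq)
With PO₄³⁻ already at 0.27 mol/L and s small, take [PO₄³⁻] ≈ 0.27 mol/L and [Mg²⁺] = 3s.
Ksp = [Mg²⁺]^3[PO₄³⁻]^2 = (3s)^3(0.27)^2
(3s)^3 = 2.0×10⁻²³ / (0.27)^2 = 2.7×10⁻²²
s = 2.2×10⁻⁸ mol/L

2.2×10⁻⁸ M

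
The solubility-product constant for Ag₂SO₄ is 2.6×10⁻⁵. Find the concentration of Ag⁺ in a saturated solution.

Ag₂SO₄(s) ⇌ 2 Ag⁺(aq) + SO₄²⁻(aq)
Let s be the molar solubility. Then [Ag⁺] = 2s and [SO₄²⁻] = s.
Ksp = [Ag⁺]^2[SO₄²⁻] = (2s)^2 · s = 4s^3 = 2.6×10⁻⁵
s = 1.9×10⁻² mol/L
[Ag⁺] = 2s = 3.7×10⁻² mol/L

3.7×10⁻² M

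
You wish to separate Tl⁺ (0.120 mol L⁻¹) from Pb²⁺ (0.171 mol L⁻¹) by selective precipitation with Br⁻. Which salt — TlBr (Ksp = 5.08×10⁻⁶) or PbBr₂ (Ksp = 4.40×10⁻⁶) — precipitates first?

Precipitation begins when Q = Ksp.
For TlBr: [Br⁻] = (Ksp/[Tl⁺]) = 4.23×10⁻⁵ mol L⁻¹
For PbBr₂: [Br⁻] = (Ksp/[Pb²⁺])^(1/2) = 5.07×10⁻³ mol L⁻¹
The smaller threshold [Br⁻] is reached first, so TlBr precipitates first.

TlBr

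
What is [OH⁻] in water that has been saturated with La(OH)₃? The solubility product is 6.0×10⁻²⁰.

2.1×10⁻⁵ M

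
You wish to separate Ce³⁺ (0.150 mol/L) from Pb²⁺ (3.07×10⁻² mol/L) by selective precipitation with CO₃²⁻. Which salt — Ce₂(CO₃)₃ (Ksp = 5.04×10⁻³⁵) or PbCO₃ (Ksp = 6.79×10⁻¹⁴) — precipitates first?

Each salt precipitates once Q = Ksp for that salt.
For Ce₂(CO₃)₃: [CO₃²⁻] = (Ksp/[Ce³⁺]^2)^(1/3) = 1.31×10⁻¹¹ mol/L
For PbCO₃: [CO₃²⁻] = (Ksp/[Pb²⁺]) = 2.21×10⁻¹² mol/L
PbCO₃ requires the lower [CO₃²⁻], so it precipitates first.

PbCO₃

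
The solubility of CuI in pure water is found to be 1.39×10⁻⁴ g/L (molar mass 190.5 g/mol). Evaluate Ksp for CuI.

Ksp = 5.32×10⁻¹³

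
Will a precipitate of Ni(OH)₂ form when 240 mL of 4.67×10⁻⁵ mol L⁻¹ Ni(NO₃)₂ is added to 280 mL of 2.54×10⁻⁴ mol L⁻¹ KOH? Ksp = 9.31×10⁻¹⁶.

Yes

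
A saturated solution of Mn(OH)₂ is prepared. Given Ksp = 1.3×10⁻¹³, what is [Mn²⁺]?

3.2×10⁻⁵ M

Mn(OH)₂(s) ⇌ Mn²⁺(aq) + 2 OH⁻(aq)
Call the molar solubility s, so that [Mn²⁺] = s and [OH⁻] = 2s.
Ksp = [Mn²⁺][OH⁻]^2 = s · (2s)^2 = 4s^3 = 1.3×10⁻¹³
s = 3.2×10⁻⁵ mol L⁻¹
[Mn²⁺] = s = 3.2×10⁻⁵ mol L⁻¹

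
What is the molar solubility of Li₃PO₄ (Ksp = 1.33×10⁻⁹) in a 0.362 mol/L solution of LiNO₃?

Li₃PO₄(s) ⇌ 3 Li⁺(aq) + PO₄³⁻(aq)
With Li⁺ already at 0.362 mol/L and s small, take [Li⁺] ≈ 0.362 mol/L and [PO₄³⁻] = s.
Ksp = [Li⁺]^3[PO₄³⁻] = (0.362)^3s
s = 1.33×10⁻⁹ / (0.362)^3 = 2.80×10⁻⁸
s = 2.80×10⁻⁸ mol/L

2.80×10⁻⁸ M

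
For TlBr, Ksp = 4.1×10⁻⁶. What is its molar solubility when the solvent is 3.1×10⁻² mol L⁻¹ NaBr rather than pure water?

TlBr(s) ⇌ Tl⁺(aq) + Br⁻(aq)
Let s be the solubility of TlBr here. The common ion gives [Br⁻] ≈ 3.1×10⁻² mol L⁻¹, and [Tl⁺] = s.
Ksp = [Tl⁺][Br⁻] = s(3.1×10⁻²)
s = 4.1×10⁻⁶ / (3.1×10⁻²) = 1.3×10⁻⁴
s = 1.3×10⁻⁴ mol L⁻¹

1.3×10⁻⁴ M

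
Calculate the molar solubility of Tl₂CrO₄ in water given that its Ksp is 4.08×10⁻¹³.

4.67×10⁻⁵ M

Tl₂CrO₄(s) ⇌ 2 Tl⁺(aq) + CrO₄²⁻(aq)
Call the molar solubility s, so that [Tl⁺] = 2s and [CrO₄²⁻] = s.
Ksp = [Tl⁺]^2[CrO₄²⁻] = (2s)^2 · s = 4s^3
4s^3 = 4.08×10⁻¹³  ⇒  s^3 = 1.02×10⁻¹³
s = 4.67×10⁻⁵ mol L⁻¹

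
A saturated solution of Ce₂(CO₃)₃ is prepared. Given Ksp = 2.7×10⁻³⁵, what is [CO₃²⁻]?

1.4×10⁻⁷ M

Ce₂(CO₃)₃(s) ⇌ 2 Ce³⁺(aq) + 3 CO₃²⁻(aq)
Call the molar solubility s, so that [Ce³⁺] = 2s and [CO₃²⁻] = 3s.
Ksp = [Ce³⁺]^2[CO₃²⁻]^3 = (2s)^2 · (3s)^3 = 108s^5 = 2.7×10⁻³⁵
s = 4.8×10⁻⁸ mol L⁻¹
[CO₃²⁻] = 3s = 1.4×10⁻⁷ mol L⁻¹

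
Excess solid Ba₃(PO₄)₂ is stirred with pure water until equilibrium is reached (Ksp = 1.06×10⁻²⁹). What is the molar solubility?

6.29×10⁻⁷ M

Ba₃(PO₄)₂(s) ⇌ 3 Ba²⁺(aq) + 2 PO₄³⁻(aq)
Let s be the molar solubility. Then [Ba²⁺] = 3s and [PO₄³⁻] = 2s.
Ksp = [Ba²⁺]^3[PO₄³⁻]^2 = (3s)^3 · (2s)^2 = 108s^5
108s^5 = 1.06×10⁻²⁹  ⇒  s^5 = 9.81×10⁻³²
s = 6.29×10⁻⁷ mol/L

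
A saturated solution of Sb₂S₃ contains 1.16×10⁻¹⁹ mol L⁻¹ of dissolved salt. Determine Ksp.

Sb₂S₃(s) ⇌ 2 Sb³⁺(aq) + 3 S²⁻(aq)
Let s be the molar solubility. Then [Sb³⁺] = 2s and [S²⁻] = 3s.
Ksp = [Sb³⁺]^2[S²⁻]^3 = (2s)^2 · (3s)^3 = 108s^5
Ksp = 108 × (1.16×10⁻¹⁹)^5 = 2.27×10⁻⁹³

Ksp = 2.27×10⁻⁹³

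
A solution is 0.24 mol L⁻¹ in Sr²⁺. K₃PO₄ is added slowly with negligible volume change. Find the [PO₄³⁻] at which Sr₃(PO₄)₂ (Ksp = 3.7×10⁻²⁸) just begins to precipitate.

1.6×10⁻¹³ M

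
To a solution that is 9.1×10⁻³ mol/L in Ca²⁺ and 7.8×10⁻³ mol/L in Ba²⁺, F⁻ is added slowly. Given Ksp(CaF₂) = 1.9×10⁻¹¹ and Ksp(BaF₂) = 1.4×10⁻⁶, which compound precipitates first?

Each salt precipitates once Q = Ksp for that salt.
For CaF₂: [F⁻] = (Ksp/[Ca²⁺])^(1/2) = 4.6×10⁻⁵ mol/L
For BaF₂: [F⁻] = (Ksp/[Ba²⁺])^(1/2) = 1.3×10⁻² mol/L
Since CaF₂ needs less F⁻ to reach saturation, it precipitates first.

CaF₂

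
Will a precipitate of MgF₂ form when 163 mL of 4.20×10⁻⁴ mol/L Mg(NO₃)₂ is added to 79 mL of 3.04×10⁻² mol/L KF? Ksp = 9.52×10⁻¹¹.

Yes

Total volume after mixing = 163 + 79 = 242 mL.
[Mg²⁺] = (4.20×10⁻⁴)(163)/242 = 2.83×10⁻⁴ mol/L
[F⁻] = (3.04×10⁻²)(79)/242 = 9.92×10⁻³ mol/L
Q = [Mg²⁺][F⁻]^2 = 2.79×10⁻⁸
Q = 2.79×10⁻⁸ > Ksp = 9.52×10⁻¹¹, so the solution is supersaturated and MgF₂ precipitates.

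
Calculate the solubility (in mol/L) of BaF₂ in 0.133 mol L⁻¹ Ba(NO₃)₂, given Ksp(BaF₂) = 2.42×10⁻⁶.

2.13×10⁻³ M

BaF₂(s) ⇌ Ba²⁺(aq) + 2 F⁻(aq)
Ba²⁺ is already present at 0.133 mol L⁻¹. If s mol/L of BaF₂ dissolves, [F⁻] = 2s while [Ba²⁺] ≈ 0.133 mol L⁻¹.
Ksp = [Ba²⁺][F⁻]^2 = (0.133)(2s)^2
(2s)^2 = 2.42×10⁻⁶ / (0.133) = 1.82×10⁻⁵
s = 2.13×10⁻³ mol L⁻¹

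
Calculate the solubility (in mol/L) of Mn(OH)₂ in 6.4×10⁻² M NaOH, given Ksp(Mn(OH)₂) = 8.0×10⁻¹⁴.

2.0×10⁻¹¹ M

Mn(OH)₂(s) ⇌ Mn²⁺(aq) + 2 OH⁻(aq)
The solution already contains OH⁻ at 6.4×10⁻² M. Let s be the molar solubility of Mn(OH)₂.
[OH⁻] ≈ 6.4×10⁻² M (common ion dominates); [Mn²⁺] = s.
Ksp = [Mn²⁺][OH⁻]^2 = s(6.4×10⁻²)^2
s = 8.0×10⁻¹⁴ / (6.4×10⁻²)^2 = 2.0×10⁻¹¹
s = 2.0×10⁻¹¹ M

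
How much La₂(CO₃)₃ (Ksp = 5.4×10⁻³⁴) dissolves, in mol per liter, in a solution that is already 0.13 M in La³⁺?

1.1×10⁻¹¹ M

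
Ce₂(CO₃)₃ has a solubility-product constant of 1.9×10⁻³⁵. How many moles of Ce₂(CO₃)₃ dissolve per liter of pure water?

Ce₂(CO₃)₃(s) ⇌ 2 Ce³⁺(aq) + 3 CO₃²⁻(aq)
Call the molar solubility s, so that [Ce³⁺] = 2s and [CO₃²⁻] = 3s.
Ksp = [Ce³⁺]^2[CO₃²⁻]^3 = (2s)^2 · (3s)^3 = 108s^5
108s^5 = 1.9×10⁻³⁵  ⇒  s^5 = 1.8×10⁻³⁷
Taking the 5th root, s = 4.5×10⁻⁸ mol L⁻¹.

4.5×10⁻⁸ M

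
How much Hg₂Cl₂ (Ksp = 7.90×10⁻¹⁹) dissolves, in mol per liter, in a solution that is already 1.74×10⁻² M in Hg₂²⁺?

Hg₂Cl₂(s) ⇌ Hg₂²⁺(aq) + 2 Cl⁻(aq)
Hg₂²⁺ is already present at 1.74×10⁻² M. If s mol/L of Hg₂Cl₂ dissolves, [Cl⁻] = 2s while [Hg₂²⁺] ≈ 1.74×10⁻² M.
Ksp = [Hg₂²⁺][Cl⁻]^2 = (1.74×10⁻²)(2s)^2
(2s)^2 = 7.90×10⁻¹⁹ / (1.74×10⁻²) = 4.54×10⁻¹⁷
s = 3.37×10⁻⁹ M

3.37×10⁻⁹ M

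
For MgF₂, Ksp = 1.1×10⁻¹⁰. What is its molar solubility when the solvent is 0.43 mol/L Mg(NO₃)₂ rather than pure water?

8.0×10⁻⁶ M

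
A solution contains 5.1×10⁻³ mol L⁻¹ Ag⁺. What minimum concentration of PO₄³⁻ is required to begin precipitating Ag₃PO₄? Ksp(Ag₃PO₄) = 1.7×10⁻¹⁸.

1.3×10⁻¹¹ M

Each salt precipitates once Q = Ksp for that salt.
Ag₃PO₄(s) ⇌ 3 Ag⁺(aq) + PO₄³⁻(aq)
Ksp = [Ag⁺]^3[PO₄³⁻] = [PO₄³⁻](5.1×10⁻³)^3
[PO₄³⁻] = 1.7×10⁻¹⁸ / (5.1×10⁻³)^3 = 1.3×10⁻¹¹
[PO₄³⁻] = 1.3×10⁻¹¹ mol L⁻¹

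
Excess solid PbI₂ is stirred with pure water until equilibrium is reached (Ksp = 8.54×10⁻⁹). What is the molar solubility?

1.29×10⁻³ M

PbI₂(s) ⇌ Pb²⁺(aq) + 2 I⁻(aq)
Call the molar solubility s, so that [Pb²⁺] = s and [I⁻] = 2s.
Ksp = [Pb²⁺][I⁻]^2 = s · (2s)^2 = 4s^3
4s^3 = 8.54×10⁻⁹  ⇒  s^3 = 2.14×10⁻⁹
s = (2.14×10⁻⁹)^(1/3) = 1.29×10⁻³ mol L⁻¹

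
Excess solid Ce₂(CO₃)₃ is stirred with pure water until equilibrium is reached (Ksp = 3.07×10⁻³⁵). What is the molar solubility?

4.91×10⁻⁸ M

Ce₂(CO₃)₃(s) ⇌ 2 Ce³⁺(aq) + 3 CO₃²⁻(aq)
Let s be the molar solubility. Then [Ce³⁺] = 2s and [CO₃²⁻] = 3s.
Ksp = [Ce³⁺]^2[CO₃²⁻]^3 = (2s)^2 · (3s)^3 = 108s^5
108s^5 = 3.07×10⁻³⁵  ⇒  s^5 = 2.84×10⁻³⁷
s = (2.84×10⁻³⁷)^(1/5) = 4.91×10⁻⁸ M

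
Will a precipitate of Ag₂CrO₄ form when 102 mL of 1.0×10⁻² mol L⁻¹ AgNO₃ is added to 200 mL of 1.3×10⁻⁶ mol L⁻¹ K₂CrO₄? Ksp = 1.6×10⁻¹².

Yes

Total volume after mixing = 102 + 200 = 302 mL.
[Ag⁺] = (1.0×10⁻²)(102)/302 = 3.4×10⁻³ mol L⁻¹
[CrO₄²⁻] = (1.3×10⁻⁶)(200)/302 = 8.6×10⁻⁷ mol L⁻¹
Q = [Ag⁺]^2[CrO₄²⁻] = 9.8×10⁻¹²
Since Q (9.8×10⁻¹²) exceeds Ksp (1.6×10⁻¹²), Ag₂CrO₄ will precipitate.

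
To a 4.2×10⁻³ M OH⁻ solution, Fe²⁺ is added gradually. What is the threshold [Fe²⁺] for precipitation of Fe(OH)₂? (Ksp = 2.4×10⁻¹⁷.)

1.4×10⁻¹² M

Precipitation begins when Q = Ksp.
Fe(OH)₂(s) ⇌ Fe²⁺(aq) + 2 OH⁻(aq)
Ksp = [Fe²⁺][OH⁻]^2 = [Fe²⁺](4.2×10⁻³)^2
[Fe²⁺] = 2.4×10⁻¹⁷ / (4.2×10⁻³)^2 = 1.4×10⁻¹²
[Fe²⁺] = 1.4×10⁻¹² M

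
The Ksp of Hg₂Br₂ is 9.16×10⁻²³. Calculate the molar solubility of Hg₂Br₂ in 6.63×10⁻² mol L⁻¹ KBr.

Hg₂Br₂(s) ⇌ Hg₂²⁺(aq) + 2 Br⁻(aq)
The solution already contains Br⁻ at 6.63×10⁻² mol L⁻¹. Let s be the molar solubility of Hg₂Br₂.
[Br⁻] ≈ 6.63×10⁻² mol L⁻¹ (common ion dominates); [Hg₂²⁺] = s.
Ksp = [Hg₂²⁺][Br⁻]^2 = s(6.63×10⁻²)^2
s = 9.16×10⁻²³ / (6.63×10⁻²)^2 = 2.08×10⁻²⁰
s = 2.08×10⁻²⁰ mol L⁻¹

2.08×10⁻²⁰ M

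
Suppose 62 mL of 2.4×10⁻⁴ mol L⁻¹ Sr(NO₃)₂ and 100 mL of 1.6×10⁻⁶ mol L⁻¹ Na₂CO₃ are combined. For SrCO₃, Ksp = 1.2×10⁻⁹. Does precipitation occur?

The combined volume is 162 mL.
[Sr²⁺] = (2.4×10⁻⁴)(62)/162 = 9.2×10⁻⁵ mol L⁻¹
[CO₃²⁻] = (1.6×10⁻⁶)(100)/162 = 9.9×10⁻⁷ mol L⁻¹
Q = [Sr²⁺][CO₃²⁻] = 9.1×10⁻¹¹
Q = 9.1×10⁻¹¹ < Ksp = 1.2×10⁻⁹, so the solution is unsaturated and no precipitate forms.

No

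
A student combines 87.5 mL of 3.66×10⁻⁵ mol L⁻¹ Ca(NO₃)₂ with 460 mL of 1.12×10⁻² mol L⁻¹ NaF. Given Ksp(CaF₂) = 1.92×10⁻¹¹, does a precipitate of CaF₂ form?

Yes

After mixing, V = 87.5 mL + 460 mL = 547.5 mL.
[Ca²⁺] = (3.66×10⁻⁵)(87.5)/547.5 = 5.85×10⁻⁶ mol L⁻¹
[F⁻] = (1.12×10⁻²)(460)/547.5 = 9.41×10⁻³ mol L⁻¹
Q = [Ca²⁺][F⁻]^2 = 5.18×10⁻¹⁰
Q = 5.18×10⁻¹⁰ > Ksp = 1.92×10⁻¹¹, so the solution is supersaturated and CaF₂ precipitates.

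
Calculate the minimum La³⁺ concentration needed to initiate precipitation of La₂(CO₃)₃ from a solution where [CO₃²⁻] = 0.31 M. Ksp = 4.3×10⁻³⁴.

1.2×10⁻¹⁶ M

Precipitation of each salt begins when its ion product equals Ksp.
La₂(CO₃)₃(s) ⇌ 2 La³⁺(aq) + 3 CO₃²⁻(aq)
Ksp = [La³⁺]^2[CO₃²⁻]^3 = [La³⁺]^2(0.31)^3
[La³⁺]^2 = 4.3×10⁻³⁴ / (0.31)^3 = 1.4×10⁻³²
[La³⁺] = 1.2×10⁻¹⁶ M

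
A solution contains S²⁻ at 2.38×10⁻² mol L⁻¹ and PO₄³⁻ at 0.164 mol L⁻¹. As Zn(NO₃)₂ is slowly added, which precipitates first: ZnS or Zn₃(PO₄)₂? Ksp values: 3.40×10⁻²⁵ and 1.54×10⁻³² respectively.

ZnS

The threshold for precipitation is Q = Ksp.
For ZnS: [Zn²⁺] = (Ksp/[S²⁻]) = 1.43×10⁻²³ mol L⁻¹
For Zn₃(PO₄)₂: [Zn²⁺] = (Ksp/[PO₄³⁻]^2)^(1/3) = 8.30×10⁻¹¹ mol L⁻¹
ZnS requires the lower [Zn²⁺], so it precipitates first.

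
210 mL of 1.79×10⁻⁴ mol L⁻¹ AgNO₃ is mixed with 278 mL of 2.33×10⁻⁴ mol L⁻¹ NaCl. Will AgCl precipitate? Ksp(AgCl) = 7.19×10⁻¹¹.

Yes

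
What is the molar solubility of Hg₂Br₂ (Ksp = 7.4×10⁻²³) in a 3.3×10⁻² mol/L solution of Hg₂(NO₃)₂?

2.4×10⁻¹¹ M

Hg₂Br₂(s) ⇌ Hg₂²⁺(aq) + 2 Br⁻(aq)
Let s be the solubility of Hg₂Br₂ here. The common ion gives [Hg₂²⁺] ≈ 3.3×10⁻² mol/L, and [Br⁻] = 2s.
Ksp = [Hg₂²⁺][Br⁻]^2 = (3.3×10⁻²)(2s)^2
(2s)^2 = 7.4×10⁻²³ / (3.3×10⁻²) = 2.2×10⁻²¹
s = 2.4×10⁻¹¹ mol/L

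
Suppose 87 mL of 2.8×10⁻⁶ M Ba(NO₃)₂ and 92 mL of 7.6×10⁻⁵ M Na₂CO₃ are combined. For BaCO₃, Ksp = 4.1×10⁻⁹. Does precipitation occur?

No

Total volume after mixing = 87 + 92 = 179 mL.
[Ba²⁺] = (2.8×10⁻⁶)(87)/179 = 1.4×10⁻⁶ M
[CO₃²⁻] = (7.6×10⁻⁵)(92)/179 = 3.9×10⁻⁵ M
Q = [Ba²⁺][CO₃²⁻] = 5.3×10⁻¹¹
Since Q (5.3×10⁻¹¹) is less than Ksp (4.1×10⁻⁹), no BaCO₃ precipitates.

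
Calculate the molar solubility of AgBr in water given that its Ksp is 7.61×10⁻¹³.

AgBr(s) ⇌ Ag⁺(aq) + Br⁻(aq)
For each mole of AgBr that dissolves per liter, [Ag⁺] = s and [Br⁻] = s; let s denote this solubility.
Ksp = [Ag⁺][Br⁻] = s · s = s^2
s^2 = 7.61×10⁻¹³
Taking the 2nd root, s = 8.72×10⁻⁷ mol/L.

8.72×10⁻⁷ M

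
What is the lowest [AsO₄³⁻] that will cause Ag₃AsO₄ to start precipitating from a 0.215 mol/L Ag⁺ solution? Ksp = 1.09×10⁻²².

1.10×10⁻²⁰ M

Each salt precipitates once Q = Ksp for that salt.
Ag₃AsO₄(s) ⇌ 3 Ag⁺(aq) + AsO₄³⁻(aq)
Ksp = [Ag⁺]^3[AsO₄³⁻] = [AsO₄³⁻](0.215)^3
[AsO₄³⁻] = 1.09×10⁻²² / (0.215)^3 = 1.10×10⁻²⁰
[AsO₄³⁻] = 1.10×10⁻²⁰ mol/L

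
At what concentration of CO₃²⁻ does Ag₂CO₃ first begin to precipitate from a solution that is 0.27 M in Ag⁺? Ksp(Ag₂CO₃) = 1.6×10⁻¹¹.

2.2×10⁻¹⁰ M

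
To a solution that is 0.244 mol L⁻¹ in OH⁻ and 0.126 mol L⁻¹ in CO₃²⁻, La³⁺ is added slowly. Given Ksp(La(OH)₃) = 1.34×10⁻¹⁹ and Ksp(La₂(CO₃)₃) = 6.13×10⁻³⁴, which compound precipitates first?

La(OH)₃

Precipitation begins when Q = Ksp.
For La(OH)₃: [La³⁺] = (Ksp/[OH⁻]^3) = 9.22×10⁻¹⁸ mol L⁻¹
For La₂(CO₃)₃: [La³⁺] = (Ksp/[CO₃²⁻]^3)^(1/2) = 5.54×10⁻¹⁶ mol L⁻¹
La(OH)₃ requires the lower [La³⁺], so it precipitates first.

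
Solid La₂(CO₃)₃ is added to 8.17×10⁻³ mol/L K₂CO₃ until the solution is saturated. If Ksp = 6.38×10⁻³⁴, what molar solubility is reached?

La₂(CO₃)₃(s) ⇌ 2 La³⁺(aq) + 3 CO₃²⁻(aq)
With CO₃²⁻ already at 8.17×10⁻³ mol/L and s small, take [CO₃²⁻] ≈ 8.17×10⁻³ mol/L and [La³⁺] = 2s.
Ksp = [La³⁺]^2[CO₃²⁻]^3 = (2s)^2(8.17×10⁻³)^3
(2s)^2 = 6.38×10⁻³⁴ / (8.17×10⁻³)^3 = 1.17×10⁻²⁷
s = 1.71×10⁻¹⁴ mol/L

1.71×10⁻¹⁴ M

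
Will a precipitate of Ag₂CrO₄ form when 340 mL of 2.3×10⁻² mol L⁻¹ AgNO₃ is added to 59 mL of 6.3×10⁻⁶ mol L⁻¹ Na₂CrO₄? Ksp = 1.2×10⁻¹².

Yes

Total volume after mixing = 340 + 59 = 399 mL.
[Ag⁺] = (2.3×10⁻²)(340)/399 = 2.0×10⁻² mol L⁻¹
[CrO₄²⁻] = (6.3×10⁻⁶)(59)/399 = 9.3×10⁻⁷ mol L⁻¹
Q = [Ag⁺]^2[CrO₄²⁻] = 3.6×10⁻¹⁰
Since Q (3.6×10⁻¹⁰) exceeds Ksp (1.2×10⁻¹²), Ag₂CrO₄ will precipitate.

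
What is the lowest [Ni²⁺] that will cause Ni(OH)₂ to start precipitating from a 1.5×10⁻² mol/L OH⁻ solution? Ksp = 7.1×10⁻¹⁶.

3.2×10⁻¹² M

Precipitation begins when Q = Ksp.
Ni(OH)₂(s) ⇌ Ni²⁺(aq) + 2 OH⁻(aq)
Ksp = [Ni²⁺][OH⁻]^2 = [Ni²⁺](1.5×10⁻²)^2
[Ni²⁺] = 7.1×10⁻¹⁶ / (1.5×10⁻²)^2 = 3.2×10⁻¹²
[Ni²⁺] = 3.2×10⁻¹² mol/L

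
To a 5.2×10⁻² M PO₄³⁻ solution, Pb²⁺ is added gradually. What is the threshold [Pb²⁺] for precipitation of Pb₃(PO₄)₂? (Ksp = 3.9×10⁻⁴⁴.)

2.4×10⁻¹⁴ M

The threshold for precipitation is Q = Ksp.
Pb₃(PO₄)₂(s) ⇌ 3 Pb²⁺(aq) + 2 PO₄³⁻(aq)
Ksp = [Pb²⁺]^3[PO₄³⁻]^2 = [Pb²⁺]^3(5.2×10⁻²)^2
[Pb²⁺]^3 = 3.9×10⁻⁴⁴ / (5.2×10⁻²)^2 = 1.4×10⁻⁴¹
[Pb²⁺] = 2.4×10⁻¹⁴ M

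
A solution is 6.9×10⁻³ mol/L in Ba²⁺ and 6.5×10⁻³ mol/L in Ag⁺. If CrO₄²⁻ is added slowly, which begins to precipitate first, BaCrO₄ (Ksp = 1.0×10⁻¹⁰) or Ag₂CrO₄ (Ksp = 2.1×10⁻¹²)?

BaCrO₄

Precipitation of each salt begins when its ion product equals Ksp.
For BaCrO₄: [CrO₄²⁻] = (Ksp/[Ba²⁺]) = 1.4×10⁻⁸ mol/L
For Ag₂CrO₄: [CrO₄²⁻] = (Ksp/[Ag⁺]^2) = 5.0×10⁻⁸ mol/L
The smaller threshold [CrO₄²⁻] is reached first, so BaCrO₄ precipitates first.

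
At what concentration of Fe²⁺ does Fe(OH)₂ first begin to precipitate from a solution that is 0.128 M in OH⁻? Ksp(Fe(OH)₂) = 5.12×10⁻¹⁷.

3.13×10⁻¹⁵ M

Precipitation of each salt begins when its ion product equals Ksp.
Fe(OH)₂(s) ⇌ Fe²⁺(aq) + 2 OH⁻(aq)
Ksp = [Fe²⁺][OH⁻]^2 = [Fe²⁺](0.128)^2
[Fe²⁺] = 5.12×10⁻¹⁷ / (0.128)^2 = 3.13×10⁻¹⁵
[Fe²⁺] = 3.13×10⁻¹⁵ M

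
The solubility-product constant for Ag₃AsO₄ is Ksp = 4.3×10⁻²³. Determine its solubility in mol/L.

1.1×10⁻⁶ M

Ag₃AsO₄(s) ⇌ 3 Ag⁺(aq) + AsO₄³⁻(aq)
For each mole of Ag₃AsO₄ that dissolves per liter, [Ag⁺] = 3s and [AsO₄³⁻] = s; let s denote this solubility.
Ksp = [Ag⁺]^3[AsO₄³⁻] = (3s)^3 · s = 27s^4
27s^4 = 4.3×10⁻²³  ⇒  s^4 = 1.6×10⁻²⁴
s = (1.6×10⁻²⁴)^(1/4) = 1.1×10⁻⁶ mol/L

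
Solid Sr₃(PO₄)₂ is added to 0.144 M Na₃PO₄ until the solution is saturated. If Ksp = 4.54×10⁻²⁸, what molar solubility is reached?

Sr₃(PO₄)₂(s) ⇌ 3 Sr²⁺(aq) + 2 PO₄³⁻(aq)
With PO₄³⁻ already at 0.144 M and s small, take [PO₄³⁻] ≈ 0.144 M and [Sr²⁺] = 3s.
Ksp = [Sr²⁺]^3[PO₄³⁻]^2 = (3s)^3(0.144)^2
(3s)^3 = 4.54×10⁻²⁸ / (0.144)^2 = 2.19×10⁻²⁶
s = 9.33×10⁻¹⁰ M

9.33×10⁻¹⁰ M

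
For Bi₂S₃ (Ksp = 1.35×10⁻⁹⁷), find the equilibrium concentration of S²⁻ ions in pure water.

Bi₂S₃(s) ⇌ 2 Bi³⁺(aq) + 3 S²⁻(aq)
If s mol/L of Bi₂S₃ dissolves, [Bi³⁺] = 2s and [S²⁻] = 3s.
Ksp = [Bi³⁺]^2[S²⁻]^3 = (2s)^2 · (3s)^3 = 108s^5 = 1.35×10⁻⁹⁷
s = 1.66×10⁻²⁰ M
[S²⁻] = 3s = 4.97×10⁻²⁰ M

4.97×10⁻²⁰ M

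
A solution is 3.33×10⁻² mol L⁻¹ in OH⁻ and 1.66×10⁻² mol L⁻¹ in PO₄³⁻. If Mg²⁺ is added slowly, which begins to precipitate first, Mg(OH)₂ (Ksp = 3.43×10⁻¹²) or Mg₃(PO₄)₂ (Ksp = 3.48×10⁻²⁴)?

Mg(OH)₂

Precipitation of each salt begins when its ion product equals Ksp.
For Mg(OH)₂: [Mg²⁺] = (Ksp/[OH⁻]^2) = 3.09×10⁻⁹ mol L⁻¹
For Mg₃(PO₄)₂: [Mg²⁺] = (Ksp/[PO₄³⁻]^2)^(1/3) = 2.33×10⁻⁷ mol L⁻¹
The smaller threshold [Mg²⁺] is reached first, so Mg(OH)₂ precipitates first.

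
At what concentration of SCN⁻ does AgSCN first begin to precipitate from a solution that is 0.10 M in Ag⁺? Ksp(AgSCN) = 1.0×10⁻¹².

1.0×10⁻¹¹ M

The threshold for precipitation is Q = Ksp.
AgSCN(s) ⇌ Ag⁺(aq) + SCN⁻(aq)
Ksp = [Ag⁺][SCN⁻] = [SCN⁻](0.10)
[SCN⁻] = 1.0×10⁻¹² / (0.10) = 1.0×10⁻¹¹
[SCN⁻] = 1.0×10⁻¹¹ M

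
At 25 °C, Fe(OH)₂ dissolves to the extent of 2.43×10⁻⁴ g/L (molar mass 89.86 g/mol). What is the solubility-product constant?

Convert to molarity: s = 2.43×10⁻⁴ / 89.86 = 2.7042×10⁻⁶ mol/L
Fe(OH)₂(s) ⇌ Fe²⁺(aq) + 2 OH⁻(aq)
For each mole of Fe(OH)₂ that dissolves per liter, [Fe²⁺] = s and [OH⁻] = 2s; let s denote this solubility.
Ksp = [Fe²⁺][OH⁻]^2 = s · (2s)^2 = 4s^3
Ksp = 4 × (2.7042×10⁻⁶)^3 = 7.91×10⁻¹⁷

Ksp = 7.91×10⁻¹⁷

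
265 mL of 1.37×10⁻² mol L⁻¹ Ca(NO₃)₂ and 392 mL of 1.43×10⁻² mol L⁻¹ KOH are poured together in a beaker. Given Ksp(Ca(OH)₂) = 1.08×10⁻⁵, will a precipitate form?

After mixing, V = 265 mL + 392 mL = 657 mL.
[Ca²⁺] = (1.37×10⁻²)(265)/657 = 5.53×10⁻³ mol L⁻¹
[OH⁻] = (1.43×10⁻²)(392)/657 = 8.53×10⁻³ mol L⁻¹
Q = [Ca²⁺][OH⁻]^2 = 4.02×10⁻⁷
Q < Ksp (4.02×10⁻⁷ vs 1.08×10⁻⁵); the solution remains unsaturated and no precipitate forms.

No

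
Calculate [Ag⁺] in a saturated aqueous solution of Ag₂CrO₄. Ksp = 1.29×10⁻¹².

Ag₂CrO₄(s) ⇌ 2 Ag⁺(aq) + CrO₄²⁻(aq)
Let s be the molar solubility. Then [Ag⁺] = 2s and [CrO₄²⁻] = s.
Ksp = [Ag⁺]^2[CrO₄²⁻] = (2s)^2 · s = 4s^3 = 1.29×10⁻¹²
s = 6.86×10⁻⁵ mol/L
[Ag⁺] = 2s = 1.37×10⁻⁴ mol/L

1.37×10⁻⁴ M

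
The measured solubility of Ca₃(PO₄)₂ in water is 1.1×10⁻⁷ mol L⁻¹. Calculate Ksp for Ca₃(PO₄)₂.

Ca₃(PO₄)₂(s) ⇌ 3 Ca²⁺(aq) + 2 PO₄³⁻(aq)
For each mole of Ca₃(PO₄)₂ that dissolves per liter, [Ca²⁺] = 3s and [PO₄³⁻] = 2s; let s denote this solubility.
Ksp = [Ca²⁺]^3[PO₄³⁻]^2 = (3s)^3 · (2s)^2 = 108s^5
Ksp = 108 × (1.1×10⁻⁷)^5 = 1.7×10⁻³³

Ksp = 1.7×10⁻³³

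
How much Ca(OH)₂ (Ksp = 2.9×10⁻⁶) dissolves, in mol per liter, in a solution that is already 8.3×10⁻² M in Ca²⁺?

3.0×10⁻³ M

Ca(OH)₂(s) ⇌ Ca²⁺(aq) + 2 OH⁻(aq)
The solution already contains Ca²⁺ at 8.3×10⁻² M. Let s be the molar solubility of Ca(OH)₂.
[Ca²⁺] ≈ 8.3×10⁻² M (common ion dominates); [OH⁻] = 2s.
Ksp = [Ca²⁺][OH⁻]^2 = (8.3×10⁻²)(2s)^2
(2s)^2 = 2.9×10⁻⁶ / (8.3×10⁻²) = 3.5×10⁻⁵
s = 3.0×10⁻³ M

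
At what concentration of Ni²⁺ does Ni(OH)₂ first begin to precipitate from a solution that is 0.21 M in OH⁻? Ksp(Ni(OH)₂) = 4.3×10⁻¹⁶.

9.8×10⁻¹⁵ M

Each salt precipitates once Q = Ksp for that salt.
Ni(OH)₂(s) ⇌ Ni²⁺(aq) + 2 OH⁻(aq)
Ksp = [Ni²⁺][OH⁻]^2 = [Ni²⁺](0.21)^2
[Ni²⁺] = 4.3×10⁻¹⁶ / (0.21)^2 = 9.8×10⁻¹⁵
[Ni²⁺] = 9.8×10⁻¹⁵ M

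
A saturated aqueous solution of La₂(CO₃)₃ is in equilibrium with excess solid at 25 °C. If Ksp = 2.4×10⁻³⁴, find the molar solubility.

7.4×10⁻⁸ M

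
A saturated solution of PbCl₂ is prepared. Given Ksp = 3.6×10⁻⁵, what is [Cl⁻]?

4.2×10⁻² M

PbCl₂(s) ⇌ Pb²⁺(aq) + 2 Cl⁻(aq)
If s mol/L of PbCl₂ dissolves, [Pb²⁺] = s and [Cl⁻] = 2s.
Ksp = [Pb²⁺][Cl⁻]^2 = s · (2s)^2 = 4s^3 = 3.6×10⁻⁵
s = 2.1×10⁻² mol L⁻¹
[Cl⁻] = 2s = 4.2×10⁻² mol L⁻¹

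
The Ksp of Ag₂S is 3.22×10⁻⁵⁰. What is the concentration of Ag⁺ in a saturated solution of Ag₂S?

Ag₂S(s) ⇌ 2 Ag⁺(aq) + S²⁻(aq)
Call the molar solubility s, so that [Ag⁺] = 2s and [S²⁻] = s.
Ksp = [Ag⁺]^2[S²⁻] = (2s)^2 · s = 4s^3 = 3.22×10⁻⁵⁰
s = 2.00×10⁻¹⁷ M
[Ag⁺] = 2s = 4.01×10⁻¹⁷ M

4.01×10⁻¹⁷ M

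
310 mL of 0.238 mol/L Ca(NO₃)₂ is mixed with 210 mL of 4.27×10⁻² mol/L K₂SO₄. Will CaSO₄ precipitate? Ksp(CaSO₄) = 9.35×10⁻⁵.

Yes

After mixing, V = 310 mL + 210 mL = 520 mL.
[Ca²⁺] = (0.238)(310)/520 = 0.142 mol/L
[SO₄²⁻] = (4.27×10⁻²)(210)/520 = 1.72×10⁻² mol/L
Q = [Ca²⁺][SO₄²⁻] = 2.45×10⁻³
Since Q (2.45×10⁻³) exceeds Ksp (9.35×10⁻⁵), CaSO₄ will precipitate.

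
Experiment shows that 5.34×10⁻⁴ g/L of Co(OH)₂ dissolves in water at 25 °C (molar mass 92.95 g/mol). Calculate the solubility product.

Molar solubility s = (5.34×10⁻⁴ g/L) / (92.95 g/mol) = 5.7450×10⁻⁶ mol/L
Co(OH)₂(s) ⇌ Co²⁺(aq) + 2 OH⁻(aq)
Call the molar solubility s, so that [Co²⁺] = s and [OH⁻] = 2s.
Ksp = [Co²⁺][OH⁻]^2 = s · (2s)^2 = 4s^3
Ksp = 4 × (5.7450×10⁻⁶)^3 = 7.58×10⁻¹⁶

Ksp = 7.58×10⁻¹⁶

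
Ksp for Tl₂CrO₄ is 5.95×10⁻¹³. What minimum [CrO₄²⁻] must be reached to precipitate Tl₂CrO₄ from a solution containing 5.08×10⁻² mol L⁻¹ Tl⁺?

Precipitation of each salt begins when its ion product equals Ksp.
Tl₂CrO₄(s) ⇌ 2 Tl⁺(aq) + CrO₄²⁻(aq)
Ksp = [Tl⁺]^2[CrO₄²⁻] = [CrO₄²⁻](5.08×10⁻²)^2
[CrO₄²⁻] = 5.95×10⁻¹³ / (5.08×10⁻²)^2 = 2.31×10⁻¹⁰
[CrO₄²⁻] = 2.31×10⁻¹⁰ mol L⁻¹

2.31×10⁻¹⁰ M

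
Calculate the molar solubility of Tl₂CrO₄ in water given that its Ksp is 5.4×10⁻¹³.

5.1×10⁻⁵ M

Tl₂CrO₄(s) ⇌ 2 Tl⁺(aq) + CrO₄²⁻(aq)
For each mole of Tl₂CrO₄ that dissolves per liter, [Tl⁺] = 2s and [CrO₄²⁻] = s; let s denote this solubility.
Ksp = [Tl⁺]^2[CrO₄²⁻] = (2s)^2 · s = 4s^3
4s^3 = 5.4×10⁻¹³  ⇒  s^3 = 1.4×10⁻¹³
s = (1.4×10⁻¹³)^(1/3) = 5.1×10⁻⁵ mol L⁻¹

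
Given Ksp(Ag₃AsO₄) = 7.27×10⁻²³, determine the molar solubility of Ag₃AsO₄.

1.28×10⁻⁶ M

Ag₃AsO₄(s) ⇌ 3 Ag⁺(aq) + AsO₄³⁻(aq)
If s mol/L of Ag₃AsO₄ dissolves, [Ag⁺] = 3s and [AsO₄³⁻] = s.
Ksp = [Ag⁺]^3[AsO₄³⁻] = (3s)^3 · s = 27s^4
27s^4 = 7.27×10⁻²³  ⇒  s^4 = 2.69×10⁻²⁴
s = 1.28×10⁻⁶ M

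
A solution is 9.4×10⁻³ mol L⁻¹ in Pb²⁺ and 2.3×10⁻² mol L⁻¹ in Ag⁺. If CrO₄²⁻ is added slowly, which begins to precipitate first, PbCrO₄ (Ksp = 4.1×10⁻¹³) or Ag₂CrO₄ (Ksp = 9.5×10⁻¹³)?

PbCrO₄

The threshold for precipitation is Q = Ksp.
For PbCrO₄: [CrO₄²⁻] = (Ksp/[Pb²⁺]) = 4.4×10⁻¹¹ mol L⁻¹
For Ag₂CrO₄: [CrO₄²⁻] = (Ksp/[Ag⁺]^2) = 1.8×10⁻⁹ mol L⁻¹
The smaller threshold [CrO₄²⁻] is reached first, so PbCrO₄ precipitates first.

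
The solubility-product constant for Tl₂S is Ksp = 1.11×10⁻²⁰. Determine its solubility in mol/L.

1.41×10⁻⁷ M

Tl₂S(s) ⇌ 2 Tl⁺(aq) + S²⁻(aq)
If s mol/L of Tl₂S dissolves, [Tl⁺] = 2s and [S²⁻] = s.
Ksp = [Tl⁺]^2[S²⁻] = (2s)^2 · s = 4s^3
4s^3 = 1.11×10⁻²⁰  ⇒  s^3 = 2.78×10⁻²¹
s = (2.78×10⁻²¹)^(1/3) = 1.41×10⁻⁷ M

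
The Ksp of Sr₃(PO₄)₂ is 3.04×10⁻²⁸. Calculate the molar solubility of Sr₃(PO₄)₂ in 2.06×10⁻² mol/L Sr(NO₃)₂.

Sr₃(PO₄)₂(s) ⇌ 3 Sr²⁺(aq) + 2 PO₄³⁻(aq)
Sr²⁺ is already present at 2.06×10⁻² mol/L. If s mol/L of Sr₃(PO₄)₂ dissolves, [PO₄³⁻] = 2s while [Sr²⁺] ≈ 2.06×10⁻² mol/L.
Ksp = [Sr²⁺]^3[PO₄³⁻]^2 = (2.06×10⁻²)^3(2s)^2
(2s)^2 = 3.04×10⁻²⁸ / (2.06×10⁻²)^3 = 3.48×10⁻²³
s = 2.95×10⁻¹² mol/L

2.95×10⁻¹² M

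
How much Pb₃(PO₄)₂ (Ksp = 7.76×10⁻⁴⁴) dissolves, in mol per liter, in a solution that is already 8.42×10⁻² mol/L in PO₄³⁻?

Pb₃(PO₄)₂(s) ⇌ 3 Pb²⁺(aq) + 2 PO₄³⁻(aq)
Let s be the solubility of Pb₃(PO₄)₂ here. The common ion gives [PO₄³⁻] ≈ 8.42×10⁻² mol/L, and [Pb²⁺] = 3s.
Ksp = [Pb²⁺]^3[PO₄³⁻]^2 = (3s)^3(8.42×10⁻²)^2
(3s)^3 = 7.76×10⁻⁴⁴ / (8.42×10⁻²)^2 = 1.09×10⁻⁴¹
s = 7.40×10⁻¹⁵ mol/L

7.40×10⁻¹⁵ M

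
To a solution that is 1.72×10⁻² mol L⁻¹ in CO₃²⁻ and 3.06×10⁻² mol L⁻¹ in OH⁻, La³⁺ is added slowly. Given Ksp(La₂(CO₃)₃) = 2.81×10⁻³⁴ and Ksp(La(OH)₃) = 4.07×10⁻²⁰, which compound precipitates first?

La(OH)₃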